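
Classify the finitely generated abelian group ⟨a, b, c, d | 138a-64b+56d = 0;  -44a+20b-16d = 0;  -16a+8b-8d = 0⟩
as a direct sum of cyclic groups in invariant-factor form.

Answer: M ≅ ℤ^1 ⊕ ℤ/2 ⊕ ℤ/4 ⊕ ℤ/8

Derivation:
rank_ℚ(R)=3; free=4−3=1
SNF(R) diag = [2, 4, 8] → torsion [2, 4, 8]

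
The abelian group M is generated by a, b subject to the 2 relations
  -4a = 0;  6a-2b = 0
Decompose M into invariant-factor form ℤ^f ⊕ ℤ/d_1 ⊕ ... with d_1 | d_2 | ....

rank_ℚ(R)=2; free=2−2=0
SNF(R) diag = [2, 4] → torsion [2, 4]

Answer: M ≅ ℤ/2 ⊕ ℤ/4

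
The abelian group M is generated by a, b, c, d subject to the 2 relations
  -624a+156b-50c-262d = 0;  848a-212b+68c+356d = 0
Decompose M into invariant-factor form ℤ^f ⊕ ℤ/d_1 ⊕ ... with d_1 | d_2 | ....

rank_ℚ(R)=2; free=4−2=2
SNF(R) diag = [2, 4] → torsion [2, 4]

Answer: M ≅ ℤ^2 ⊕ ℤ/2 ⊕ ℤ/4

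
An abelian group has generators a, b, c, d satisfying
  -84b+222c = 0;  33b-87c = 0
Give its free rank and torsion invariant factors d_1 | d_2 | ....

Answer: M ≅ ℤ^2 ⊕ ℤ/3 ⊕ ℤ/6

Derivation:
rank_ℚ(R)=2; free=4−2=2
SNF(R) diag = [3, 6] → torsion [3, 6]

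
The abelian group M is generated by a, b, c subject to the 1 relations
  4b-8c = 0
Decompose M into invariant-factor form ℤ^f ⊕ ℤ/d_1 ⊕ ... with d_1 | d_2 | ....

Answer: M ≅ ℤ^2 ⊕ ℤ/4

Derivation:
rank_ℚ(R)=1; free=3−1=2
SNF(R) diag = [4] → torsion [4]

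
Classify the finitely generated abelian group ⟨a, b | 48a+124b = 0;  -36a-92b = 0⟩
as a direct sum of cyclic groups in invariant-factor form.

Answer: M ≅ ℤ/4 ⊕ ℤ/12

Derivation:
rank_ℚ(R)=2; free=2−2=0
SNF(R) diag = [4, 12] → torsion [4, 12]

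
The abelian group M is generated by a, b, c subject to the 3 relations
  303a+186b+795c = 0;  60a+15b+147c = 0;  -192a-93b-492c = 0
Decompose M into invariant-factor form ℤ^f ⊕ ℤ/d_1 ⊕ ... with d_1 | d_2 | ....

Answer: M ≅ ℤ/3 ⊕ ℤ/9 ⊕ ℤ/27

Derivation:
rank_ℚ(R)=3; free=3−3=0
SNF(R) diag = [3, 9, 27] → torsion [3, 9, 27]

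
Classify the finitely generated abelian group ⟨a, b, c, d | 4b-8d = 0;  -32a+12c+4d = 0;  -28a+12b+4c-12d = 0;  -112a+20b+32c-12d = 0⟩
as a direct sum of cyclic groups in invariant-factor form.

Answer: M ≅ ℤ/4 ⊕ ℤ/4 ⊕ ℤ/4 ⊕ ℤ/12

Derivation:
rank_ℚ(R)=4; free=4−4=0
SNF(R) diag = [4, 4, 4, 12] → torsion [4, 4, 4, 12]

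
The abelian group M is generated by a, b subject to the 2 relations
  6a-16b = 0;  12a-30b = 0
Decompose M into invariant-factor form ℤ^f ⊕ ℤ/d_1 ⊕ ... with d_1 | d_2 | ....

Answer: M ≅ ℤ/2 ⊕ ℤ/6

Derivation:
rank_ℚ(R)=2; free=2−2=0
SNF(R) diag = [2, 6] → torsion [2, 6]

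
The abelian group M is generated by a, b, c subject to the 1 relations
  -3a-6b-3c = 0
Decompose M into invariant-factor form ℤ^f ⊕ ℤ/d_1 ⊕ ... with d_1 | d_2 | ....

rank_ℚ(R)=1; free=3−1=2
SNF(R) diag = [3] → torsion [3]

Answer: M ≅ ℤ^2 ⊕ ℤ/3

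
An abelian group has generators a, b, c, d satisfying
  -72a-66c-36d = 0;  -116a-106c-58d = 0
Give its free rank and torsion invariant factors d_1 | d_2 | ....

Answer: M ≅ ℤ^2 ⊕ ℤ/2 ⊕ ℤ/6

Derivation:
rank_ℚ(R)=2; free=4−2=2
SNF(R) diag = [2, 6] → torsion [2, 6]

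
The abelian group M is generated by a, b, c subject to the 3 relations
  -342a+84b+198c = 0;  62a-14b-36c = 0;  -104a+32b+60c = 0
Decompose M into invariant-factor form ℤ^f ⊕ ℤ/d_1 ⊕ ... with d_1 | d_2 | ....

Answer: M ≅ ℤ/2 ⊕ ℤ/6 ⊕ ℤ/12

Derivation:
rank_ℚ(R)=3; free=3−3=0
SNF(R) diag = [2, 6, 12] → torsion [2, 6, 12]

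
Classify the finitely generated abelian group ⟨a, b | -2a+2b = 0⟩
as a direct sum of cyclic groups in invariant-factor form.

rank_ℚ(R)=1; free=2−1=1
SNF(R) diag = [2] → torsion [2]

Answer: M ≅ ℤ^1 ⊕ ℤ/2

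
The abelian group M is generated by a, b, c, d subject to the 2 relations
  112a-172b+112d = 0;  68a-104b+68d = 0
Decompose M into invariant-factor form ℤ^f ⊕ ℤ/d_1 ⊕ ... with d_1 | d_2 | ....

rank_ℚ(R)=2; free=4−2=2
SNF(R) diag = [4, 12] → torsion [4, 12]

Answer: M ≅ ℤ^2 ⊕ ℤ/4 ⊕ ℤ/12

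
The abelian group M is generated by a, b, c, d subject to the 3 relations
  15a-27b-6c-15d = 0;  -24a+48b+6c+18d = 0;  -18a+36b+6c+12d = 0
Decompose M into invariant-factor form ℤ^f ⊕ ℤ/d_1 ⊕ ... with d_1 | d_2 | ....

Answer: M ≅ ℤ^1 ⊕ ℤ/3 ⊕ ℤ/6 ⊕ ℤ/6

Derivation:
rank_ℚ(R)=3; free=4−3=1
SNF(R) diag = [3, 6, 6] → torsion [3, 6, 6]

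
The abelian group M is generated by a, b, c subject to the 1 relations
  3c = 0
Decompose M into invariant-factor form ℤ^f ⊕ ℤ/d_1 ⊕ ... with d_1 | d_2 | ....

Answer: M ≅ ℤ^2 ⊕ ℤ/3

Derivation:
rank_ℚ(R)=1; free=3−1=2
SNF(R) diag = [3] → torsion [3]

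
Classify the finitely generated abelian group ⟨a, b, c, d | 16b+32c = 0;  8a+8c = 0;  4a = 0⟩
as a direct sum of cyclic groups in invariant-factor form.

Answer: M ≅ ℤ^1 ⊕ ℤ/4 ⊕ ℤ/8 ⊕ ℤ/16

Derivation:
rank_ℚ(R)=3; free=4−3=1
SNF(R) diag = [4, 8, 16] → torsion [4, 8, 16]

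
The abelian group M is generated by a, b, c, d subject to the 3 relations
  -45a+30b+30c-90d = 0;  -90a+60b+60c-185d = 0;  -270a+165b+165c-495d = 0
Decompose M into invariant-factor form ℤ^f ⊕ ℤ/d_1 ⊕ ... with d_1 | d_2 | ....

Answer: M ≅ ℤ^1 ⊕ ℤ/5 ⊕ ℤ/15 ⊕ ℤ/45

Derivation:
rank_ℚ(R)=3; free=4−3=1
SNF(R) diag = [5, 15, 45] → torsion [5, 15, 45]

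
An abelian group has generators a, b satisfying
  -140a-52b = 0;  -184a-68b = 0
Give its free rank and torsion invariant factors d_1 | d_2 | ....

rank_ℚ(R)=2; free=2−2=0
SNF(R) diag = [4, 12] → torsion [4, 12]

Answer: M ≅ ℤ/4 ⊕ ℤ/12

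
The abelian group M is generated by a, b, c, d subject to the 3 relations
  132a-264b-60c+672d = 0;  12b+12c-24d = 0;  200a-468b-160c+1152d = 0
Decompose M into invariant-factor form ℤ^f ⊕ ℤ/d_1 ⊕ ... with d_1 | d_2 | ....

rank_ℚ(R)=3; free=4−3=1
SNF(R) diag = [4, 12, 36] → torsion [4, 12, 36]

Answer: M ≅ ℤ^1 ⊕ ℤ/4 ⊕ ℤ/12 ⊕ ℤ/36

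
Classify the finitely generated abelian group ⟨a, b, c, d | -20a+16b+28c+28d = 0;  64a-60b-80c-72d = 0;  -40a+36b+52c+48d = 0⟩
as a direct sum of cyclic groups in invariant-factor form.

rank_ℚ(R)=3; free=4−3=1
SNF(R) diag = [4, 4, 4] → torsion [4, 4, 4]

Answer: M ≅ ℤ^1 ⊕ ℤ/4 ⊕ ℤ/4 ⊕ ℤ/4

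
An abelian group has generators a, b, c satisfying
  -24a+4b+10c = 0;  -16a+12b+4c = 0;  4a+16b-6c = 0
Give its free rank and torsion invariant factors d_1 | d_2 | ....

Answer: M ≅ ℤ/2 ⊕ ℤ/4 ⊕ ℤ/12

Derivation:
rank_ℚ(R)=3; free=3−3=0
SNF(R) diag = [2, 4, 12] → torsion [2, 4, 12]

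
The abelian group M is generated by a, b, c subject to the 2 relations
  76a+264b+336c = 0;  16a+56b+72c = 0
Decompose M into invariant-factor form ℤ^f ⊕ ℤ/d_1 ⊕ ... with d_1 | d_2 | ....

rank_ℚ(R)=2; free=3−2=1
SNF(R) diag = [4, 8] → torsion [4, 8]

Answer: M ≅ ℤ^1 ⊕ ℤ/4 ⊕ ℤ/8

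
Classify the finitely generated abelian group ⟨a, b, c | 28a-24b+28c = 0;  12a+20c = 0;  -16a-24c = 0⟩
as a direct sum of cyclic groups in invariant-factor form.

rank_ℚ(R)=3; free=3−3=0
SNF(R) diag = [4, 8, 24] → torsion [4, 8, 24]

Answer: M ≅ ℤ/4 ⊕ ℤ/8 ⊕ ℤ/24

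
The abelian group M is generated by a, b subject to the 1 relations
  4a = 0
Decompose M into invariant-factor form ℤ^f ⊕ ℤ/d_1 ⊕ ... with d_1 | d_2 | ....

rank_ℚ(R)=1; free=2−1=1
SNF(R) diag = [4] → torsion [4]

Answer: M ≅ ℤ^1 ⊕ ℤ/4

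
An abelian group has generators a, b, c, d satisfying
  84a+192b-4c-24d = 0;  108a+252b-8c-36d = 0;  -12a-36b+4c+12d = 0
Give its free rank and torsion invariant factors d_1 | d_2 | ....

rank_ℚ(R)=3; free=4−3=1
SNF(R) diag = [4, 12, 12] → torsion [4, 12, 12]

Answer: M ≅ ℤ^1 ⊕ ℤ/4 ⊕ ℤ/12 ⊕ ℤ/12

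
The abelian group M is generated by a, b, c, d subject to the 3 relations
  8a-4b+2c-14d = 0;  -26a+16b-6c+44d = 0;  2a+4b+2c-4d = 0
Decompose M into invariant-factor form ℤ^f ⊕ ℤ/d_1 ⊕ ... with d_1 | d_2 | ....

Answer: M ≅ ℤ^1 ⊕ ℤ/2 ⊕ ℤ/2 ⊕ ℤ/4

Derivation:
rank_ℚ(R)=3; free=4−3=1
SNF(R) diag = [2, 2, 4] → torsion [2, 2, 4]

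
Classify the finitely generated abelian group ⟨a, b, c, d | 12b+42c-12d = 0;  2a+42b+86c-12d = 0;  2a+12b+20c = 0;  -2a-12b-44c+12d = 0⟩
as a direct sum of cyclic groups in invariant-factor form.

rank_ℚ(R)=4; free=4−4=0
SNF(R) diag = [2, 6, 6, 12] → torsion [2, 6, 6, 12]

Answer: M ≅ ℤ/2 ⊕ ℤ/6 ⊕ ℤ/6 ⊕ ℤ/12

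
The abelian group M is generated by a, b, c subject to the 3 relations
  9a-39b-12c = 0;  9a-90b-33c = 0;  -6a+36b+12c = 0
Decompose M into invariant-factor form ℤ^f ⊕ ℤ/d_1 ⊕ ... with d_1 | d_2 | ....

Answer: M ≅ ℤ/3 ⊕ ℤ/3 ⊕ ℤ/6

Derivation:
rank_ℚ(R)=3; free=3−3=0
SNF(R) diag = [3, 3, 6] → torsion [3, 3, 6]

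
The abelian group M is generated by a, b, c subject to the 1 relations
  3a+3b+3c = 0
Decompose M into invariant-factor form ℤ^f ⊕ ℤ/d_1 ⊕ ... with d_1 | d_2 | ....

Answer: M ≅ ℤ^2 ⊕ ℤ/3

Derivation:
rank_ℚ(R)=1; free=3−1=2
SNF(R) diag = [3] → torsion [3]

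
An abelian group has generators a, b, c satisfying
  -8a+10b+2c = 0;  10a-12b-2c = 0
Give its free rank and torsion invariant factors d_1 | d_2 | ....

Answer: M ≅ ℤ^1 ⊕ ℤ/2 ⊕ ℤ/2

Derivation:
rank_ℚ(R)=2; free=3−2=1
SNF(R) diag = [2, 2] → torsion [2, 2]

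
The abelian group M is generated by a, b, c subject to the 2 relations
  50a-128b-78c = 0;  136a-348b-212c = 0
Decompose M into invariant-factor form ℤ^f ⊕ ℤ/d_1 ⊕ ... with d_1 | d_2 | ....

rank_ℚ(R)=2; free=3−2=1
SNF(R) diag = [2, 4] → torsion [2, 4]

Answer: M ≅ ℤ^1 ⊕ ℤ/2 ⊕ ℤ/4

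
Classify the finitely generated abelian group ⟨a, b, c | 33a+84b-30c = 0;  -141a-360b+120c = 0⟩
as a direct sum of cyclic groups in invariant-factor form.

rank_ℚ(R)=2; free=3−2=1
SNF(R) diag = [3, 6] → torsion [3, 6]

Answer: M ≅ ℤ^1 ⊕ ℤ/3 ⊕ ℤ/6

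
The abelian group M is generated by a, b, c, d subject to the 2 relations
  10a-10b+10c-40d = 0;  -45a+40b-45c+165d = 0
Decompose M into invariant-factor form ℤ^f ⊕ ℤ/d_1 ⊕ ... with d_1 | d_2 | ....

Answer: M ≅ ℤ^2 ⊕ ℤ/5 ⊕ ℤ/10

Derivation:
rank_ℚ(R)=2; free=4−2=2
SNF(R) diag = [5, 10] → torsion [5, 10]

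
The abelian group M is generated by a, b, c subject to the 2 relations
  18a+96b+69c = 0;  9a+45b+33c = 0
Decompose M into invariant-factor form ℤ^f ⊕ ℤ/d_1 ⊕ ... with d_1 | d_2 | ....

rank_ℚ(R)=2; free=3−2=1
SNF(R) diag = [3, 3] → torsion [3, 3]

Answer: M ≅ ℤ^1 ⊕ ℤ/3 ⊕ ℤ/3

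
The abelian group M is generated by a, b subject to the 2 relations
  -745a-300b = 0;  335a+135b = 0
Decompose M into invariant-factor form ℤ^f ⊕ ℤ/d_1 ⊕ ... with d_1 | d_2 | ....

Answer: M ≅ ℤ/5 ⊕ ℤ/15

Derivation:
rank_ℚ(R)=2; free=2−2=0
SNF(R) diag = [5, 15] → torsion [5, 15]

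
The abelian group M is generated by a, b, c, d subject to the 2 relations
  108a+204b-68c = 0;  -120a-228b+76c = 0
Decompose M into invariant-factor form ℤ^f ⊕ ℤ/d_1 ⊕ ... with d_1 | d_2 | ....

rank_ℚ(R)=2; free=4−2=2
SNF(R) diag = [4, 12] → torsion [4, 12]

Answer: M ≅ ℤ^2 ⊕ ℤ/4 ⊕ ℤ/12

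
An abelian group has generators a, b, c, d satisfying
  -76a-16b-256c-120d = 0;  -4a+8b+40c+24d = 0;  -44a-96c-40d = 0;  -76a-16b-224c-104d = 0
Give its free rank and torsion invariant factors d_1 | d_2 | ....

Answer: M ≅ ℤ/4 ⊕ ℤ/8 ⊕ ℤ/16 ⊕ ℤ/16

Derivation:
rank_ℚ(R)=4; free=4−4=0
SNF(R) diag = [4, 8, 16, 16] → torsion [4, 8, 16, 16]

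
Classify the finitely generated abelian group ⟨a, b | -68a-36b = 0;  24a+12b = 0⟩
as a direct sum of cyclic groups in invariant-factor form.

rank_ℚ(R)=2; free=2−2=0
SNF(R) diag = [4, 12] → torsion [4, 12]

Answer: M ≅ ℤ/4 ⊕ ℤ/12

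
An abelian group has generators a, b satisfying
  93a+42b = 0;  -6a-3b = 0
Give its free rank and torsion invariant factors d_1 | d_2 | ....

Answer: M ≅ ℤ/3 ⊕ ℤ/9

Derivation:
rank_ℚ(R)=2; free=2−2=0
SNF(R) diag = [3, 9] → torsion [3, 9]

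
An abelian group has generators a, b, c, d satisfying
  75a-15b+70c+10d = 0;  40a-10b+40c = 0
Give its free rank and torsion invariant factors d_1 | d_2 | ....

rank_ℚ(R)=2; free=4−2=2
SNF(R) diag = [5, 10] → torsion [5, 10]

Answer: M ≅ ℤ^2 ⊕ ℤ/5 ⊕ ℤ/10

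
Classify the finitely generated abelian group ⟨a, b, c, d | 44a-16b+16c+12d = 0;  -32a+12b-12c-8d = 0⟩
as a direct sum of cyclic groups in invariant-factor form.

Answer: M ≅ ℤ^2 ⊕ ℤ/4 ⊕ ℤ/4

Derivation:
rank_ℚ(R)=2; free=4−2=2
SNF(R) diag = [4, 4] → torsion [4, 4]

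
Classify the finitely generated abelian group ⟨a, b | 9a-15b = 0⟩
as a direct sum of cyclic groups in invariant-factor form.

Answer: M ≅ ℤ^1 ⊕ ℤ/3

Derivation:
rank_ℚ(R)=1; free=2−1=1
SNF(R) diag = [3] → torsion [3]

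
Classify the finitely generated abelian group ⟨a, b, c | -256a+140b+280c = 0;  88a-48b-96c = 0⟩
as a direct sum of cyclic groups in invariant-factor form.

Answer: M ≅ ℤ^1 ⊕ ℤ/4 ⊕ ℤ/8

Derivation:
rank_ℚ(R)=2; free=3−2=1
SNF(R) diag = [4, 8] → torsion [4, 8]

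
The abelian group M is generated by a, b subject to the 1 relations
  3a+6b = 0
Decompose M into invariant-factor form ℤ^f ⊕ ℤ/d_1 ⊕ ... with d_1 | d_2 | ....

rank_ℚ(R)=1; free=2−1=1
SNF(R) diag = [3] → torsion [3]

Answer: M ≅ ℤ^1 ⊕ ℤ/3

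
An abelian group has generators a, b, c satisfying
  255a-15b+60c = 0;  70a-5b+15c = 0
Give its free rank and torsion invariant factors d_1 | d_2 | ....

Answer: M ≅ ℤ^1 ⊕ ℤ/5 ⊕ ℤ/15

Derivation:
rank_ℚ(R)=2; free=3−2=1
SNF(R) diag = [5, 15] → torsion [5, 15]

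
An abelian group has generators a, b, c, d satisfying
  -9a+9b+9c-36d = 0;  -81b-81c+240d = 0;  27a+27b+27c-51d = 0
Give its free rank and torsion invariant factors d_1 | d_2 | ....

Answer: M ≅ ℤ^1 ⊕ ℤ/3 ⊕ ℤ/9 ⊕ ℤ/27

Derivation:
rank_ℚ(R)=3; free=4−3=1
SNF(R) diag = [3, 9, 27] → torsion [3, 9, 27]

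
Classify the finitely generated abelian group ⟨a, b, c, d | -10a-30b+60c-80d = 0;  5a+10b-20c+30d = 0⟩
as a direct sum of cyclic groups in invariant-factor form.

rank_ℚ(R)=2; free=4−2=2
SNF(R) diag = [5, 10] → torsion [5, 10]

Answer: M ≅ ℤ^2 ⊕ ℤ/5 ⊕ ℤ/10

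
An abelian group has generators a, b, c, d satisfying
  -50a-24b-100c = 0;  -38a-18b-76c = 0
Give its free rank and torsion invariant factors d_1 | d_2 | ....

rank_ℚ(R)=2; free=4−2=2
SNF(R) diag = [2, 6] → torsion [2, 6]

Answer: M ≅ ℤ^2 ⊕ ℤ/2 ⊕ ℤ/6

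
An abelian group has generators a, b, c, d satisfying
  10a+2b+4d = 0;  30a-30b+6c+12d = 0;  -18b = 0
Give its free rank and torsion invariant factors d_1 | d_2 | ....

rank_ℚ(R)=3; free=4−3=1
SNF(R) diag = [2, 6, 18] → torsion [2, 6, 18]

Answer: M ≅ ℤ^1 ⊕ ℤ/2 ⊕ ℤ/6 ⊕ ℤ/18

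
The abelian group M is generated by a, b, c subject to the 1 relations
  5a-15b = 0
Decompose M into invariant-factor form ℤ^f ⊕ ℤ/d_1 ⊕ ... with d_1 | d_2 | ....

rank_ℚ(R)=1; free=3−1=2
SNF(R) diag = [5] → torsion [5]

Answer: M ≅ ℤ^2 ⊕ ℤ/5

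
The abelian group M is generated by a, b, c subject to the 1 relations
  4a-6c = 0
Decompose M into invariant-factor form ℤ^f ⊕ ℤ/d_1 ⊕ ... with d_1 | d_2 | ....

Answer: M ≅ ℤ^2 ⊕ ℤ/2

Derivation:
rank_ℚ(R)=1; free=3−1=2
SNF(R) diag = [2] → torsion [2]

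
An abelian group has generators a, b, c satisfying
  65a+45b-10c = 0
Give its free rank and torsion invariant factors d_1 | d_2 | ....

rank_ℚ(R)=1; free=3−1=2
SNF(R) diag = [5] → torsion [5]

Answer: M ≅ ℤ^2 ⊕ ℤ/5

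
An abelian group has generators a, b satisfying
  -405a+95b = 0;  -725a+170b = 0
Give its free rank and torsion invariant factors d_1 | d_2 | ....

rank_ℚ(R)=2; free=2−2=0
SNF(R) diag = [5, 5] → torsion [5, 5]

Answer: M ≅ ℤ/5 ⊕ ℤ/5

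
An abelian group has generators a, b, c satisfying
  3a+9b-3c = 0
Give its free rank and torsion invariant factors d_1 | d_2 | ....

rank_ℚ(R)=1; free=3−1=2
SNF(R) diag = [3] → torsion [3]

Answer: M ≅ ℤ^2 ⊕ ℤ/3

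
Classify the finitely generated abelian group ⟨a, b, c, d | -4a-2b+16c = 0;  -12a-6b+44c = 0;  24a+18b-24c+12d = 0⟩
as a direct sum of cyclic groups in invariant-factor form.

Answer: M ≅ ℤ^1 ⊕ ℤ/2 ⊕ ℤ/4 ⊕ ℤ/12

Derivation:
rank_ℚ(R)=3; free=4−3=1
SNF(R) diag = [2, 4, 12] → torsion [2, 4, 12]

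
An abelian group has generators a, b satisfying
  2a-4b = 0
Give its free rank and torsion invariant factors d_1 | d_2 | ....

rank_ℚ(R)=1; free=2−1=1
SNF(R) diag = [2] → torsion [2]

Answer: M ≅ ℤ^1 ⊕ ℤ/2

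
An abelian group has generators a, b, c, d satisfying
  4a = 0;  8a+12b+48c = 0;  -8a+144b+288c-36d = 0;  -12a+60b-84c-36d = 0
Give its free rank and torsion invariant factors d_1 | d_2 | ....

rank_ℚ(R)=4; free=4−4=0
SNF(R) diag = [4, 12, 36, 36] → torsion [4, 12, 36, 36]

Answer: M ≅ ℤ/4 ⊕ ℤ/12 ⊕ ℤ/36 ⊕ ℤ/36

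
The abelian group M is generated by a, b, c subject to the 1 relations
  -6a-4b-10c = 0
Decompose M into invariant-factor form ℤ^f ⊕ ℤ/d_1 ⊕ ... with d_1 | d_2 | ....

rank_ℚ(R)=1; free=3−1=2
SNF(R) diag = [2] → torsion [2]

Answer: M ≅ ℤ^2 ⊕ ℤ/2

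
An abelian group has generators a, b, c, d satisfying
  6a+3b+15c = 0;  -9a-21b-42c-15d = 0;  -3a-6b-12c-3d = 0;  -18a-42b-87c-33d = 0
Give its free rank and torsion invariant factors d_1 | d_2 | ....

rank_ℚ(R)=4; free=4−4=0
SNF(R) diag = [3, 3, 3, 3] → torsion [3, 3, 3, 3]

Answer: M ≅ ℤ/3 ⊕ ℤ/3 ⊕ ℤ/3 ⊕ ℤ/3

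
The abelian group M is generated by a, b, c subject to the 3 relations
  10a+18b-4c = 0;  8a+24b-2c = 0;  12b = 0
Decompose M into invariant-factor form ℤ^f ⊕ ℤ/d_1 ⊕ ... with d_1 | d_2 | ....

Answer: M ≅ ℤ/2 ⊕ ℤ/6 ⊕ ℤ/12

Derivation:
rank_ℚ(R)=3; free=3−3=0
SNF(R) diag = [2, 6, 12] → torsion [2, 6, 12]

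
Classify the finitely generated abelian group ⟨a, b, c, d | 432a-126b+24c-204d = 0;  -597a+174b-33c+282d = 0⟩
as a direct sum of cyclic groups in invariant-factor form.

rank_ℚ(R)=2; free=4−2=2
SNF(R) diag = [3, 6] → torsion [3, 6]

Answer: M ≅ ℤ^2 ⊕ ℤ/3 ⊕ ℤ/6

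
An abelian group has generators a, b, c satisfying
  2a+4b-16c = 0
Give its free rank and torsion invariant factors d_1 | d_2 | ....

Answer: M ≅ ℤ^2 ⊕ ℤ/2

Derivation:
rank_ℚ(R)=1; free=3−1=2
SNF(R) diag = [2] → torsion [2]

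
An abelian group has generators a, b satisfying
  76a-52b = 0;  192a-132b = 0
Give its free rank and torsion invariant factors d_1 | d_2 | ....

Answer: M ≅ ℤ/4 ⊕ ℤ/12

Derivation:
rank_ℚ(R)=2; free=2−2=0
SNF(R) diag = [4, 12] → torsion [4, 12]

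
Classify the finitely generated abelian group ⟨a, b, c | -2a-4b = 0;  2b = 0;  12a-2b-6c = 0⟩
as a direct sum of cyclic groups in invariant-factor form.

Answer: M ≅ ℤ/2 ⊕ ℤ/2 ⊕ ℤ/6

Derivation:
rank_ℚ(R)=3; free=3−3=0
SNF(R) diag = [2, 2, 6] → torsion [2, 2, 6]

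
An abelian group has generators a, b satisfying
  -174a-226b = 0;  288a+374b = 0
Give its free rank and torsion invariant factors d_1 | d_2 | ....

rank_ℚ(R)=2; free=2−2=0
SNF(R) diag = [2, 6] → torsion [2, 6]

Answer: M ≅ ℤ/2 ⊕ ℤ/6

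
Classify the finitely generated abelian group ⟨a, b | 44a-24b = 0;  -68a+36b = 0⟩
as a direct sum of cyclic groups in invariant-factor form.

rank_ℚ(R)=2; free=2−2=0
SNF(R) diag = [4, 12] → torsion [4, 12]

Answer: M ≅ ℤ/4 ⊕ ℤ/12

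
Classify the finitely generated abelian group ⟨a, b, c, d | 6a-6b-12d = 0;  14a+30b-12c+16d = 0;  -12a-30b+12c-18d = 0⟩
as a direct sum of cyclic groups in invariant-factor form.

rank_ℚ(R)=3; free=4−3=1
SNF(R) diag = [2, 6, 12] → torsion [2, 6, 12]

Answer: M ≅ ℤ^1 ⊕ ℤ/2 ⊕ ℤ/6 ⊕ ℤ/12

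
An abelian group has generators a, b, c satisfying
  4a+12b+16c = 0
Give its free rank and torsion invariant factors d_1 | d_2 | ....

Answer: M ≅ ℤ^2 ⊕ ℤ/4

Derivation:
rank_ℚ(R)=1; free=3−1=2
SNF(R) diag = [4] → torsion [4]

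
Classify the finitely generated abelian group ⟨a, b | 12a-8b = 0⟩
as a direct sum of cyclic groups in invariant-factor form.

Answer: M ≅ ℤ^1 ⊕ ℤ/4

Derivation:
rank_ℚ(R)=1; free=2−1=1
SNF(R) diag = [4] → torsion [4]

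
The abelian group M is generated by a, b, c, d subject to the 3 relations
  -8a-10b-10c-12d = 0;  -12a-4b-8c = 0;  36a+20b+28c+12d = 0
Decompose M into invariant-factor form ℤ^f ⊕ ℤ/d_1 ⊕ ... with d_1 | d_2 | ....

rank_ℚ(R)=3; free=4−3=1
SNF(R) diag = [2, 4, 12] → torsion [2, 4, 12]

Answer: M ≅ ℤ^1 ⊕ ℤ/2 ⊕ ℤ/4 ⊕ ℤ/12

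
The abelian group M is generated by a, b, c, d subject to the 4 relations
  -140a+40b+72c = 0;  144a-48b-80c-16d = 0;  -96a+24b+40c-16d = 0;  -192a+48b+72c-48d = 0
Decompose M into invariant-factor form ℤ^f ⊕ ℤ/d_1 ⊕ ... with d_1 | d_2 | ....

Answer: M ≅ ℤ/4 ⊕ ℤ/8 ⊕ ℤ/24 ⊕ ℤ/48

Derivation:
rank_ℚ(R)=4; free=4−4=0
SNF(R) diag = [4, 8, 24, 48] → torsion [4, 8, 24, 48]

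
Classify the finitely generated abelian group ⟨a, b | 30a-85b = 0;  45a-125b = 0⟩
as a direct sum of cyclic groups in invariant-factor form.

Answer: M ≅ ℤ/5 ⊕ ℤ/15

Derivation:
rank_ℚ(R)=2; free=2−2=0
SNF(R) diag = [5, 15] → torsion [5, 15]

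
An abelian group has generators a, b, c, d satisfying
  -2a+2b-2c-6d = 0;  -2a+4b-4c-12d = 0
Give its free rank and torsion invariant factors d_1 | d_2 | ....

Answer: M ≅ ℤ^2 ⊕ ℤ/2 ⊕ ℤ/2

Derivation:
rank_ℚ(R)=2; free=4−2=2
SNF(R) diag = [2, 2] → torsion [2, 2]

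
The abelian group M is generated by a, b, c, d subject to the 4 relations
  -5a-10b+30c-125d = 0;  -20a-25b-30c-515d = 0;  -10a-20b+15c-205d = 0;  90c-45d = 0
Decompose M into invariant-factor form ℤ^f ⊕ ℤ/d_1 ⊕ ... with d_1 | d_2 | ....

Answer: M ≅ ℤ/5 ⊕ ℤ/15 ⊕ ℤ/45 ⊕ ℤ/45

Derivation:
rank_ℚ(R)=4; free=4−4=0
SNF(R) diag = [5, 15, 45, 45] → torsion [5, 15, 45, 45]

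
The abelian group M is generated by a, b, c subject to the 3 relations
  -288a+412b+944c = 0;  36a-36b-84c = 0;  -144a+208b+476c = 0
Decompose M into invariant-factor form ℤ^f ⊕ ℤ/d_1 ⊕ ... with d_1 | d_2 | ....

rank_ℚ(R)=3; free=3−3=0
SNF(R) diag = [4, 12, 36] → torsion [4, 12, 36]

Answer: M ≅ ℤ/4 ⊕ ℤ/12 ⊕ ℤ/36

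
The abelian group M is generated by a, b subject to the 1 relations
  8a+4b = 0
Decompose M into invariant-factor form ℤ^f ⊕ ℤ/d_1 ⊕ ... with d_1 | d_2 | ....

rank_ℚ(R)=1; free=2−1=1
SNF(R) diag = [4] → torsion [4]

Answer: M ≅ ℤ^1 ⊕ ℤ/4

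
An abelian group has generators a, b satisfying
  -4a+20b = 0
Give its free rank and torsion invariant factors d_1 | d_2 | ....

Answer: M ≅ ℤ^1 ⊕ ℤ/4

Derivation:
rank_ℚ(R)=1; free=2−1=1
SNF(R) diag = [4] → torsion [4]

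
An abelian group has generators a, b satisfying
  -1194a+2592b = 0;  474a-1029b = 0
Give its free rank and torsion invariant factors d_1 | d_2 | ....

Answer: M ≅ ℤ/3 ⊕ ℤ/6

Derivation:
rank_ℚ(R)=2; free=2−2=0
SNF(R) diag = [3, 6] → torsion [3, 6]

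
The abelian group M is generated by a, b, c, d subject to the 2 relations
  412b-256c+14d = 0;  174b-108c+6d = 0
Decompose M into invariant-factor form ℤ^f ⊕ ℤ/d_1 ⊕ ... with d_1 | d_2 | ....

rank_ℚ(R)=2; free=4−2=2
SNF(R) diag = [2, 6] → torsion [2, 6]

Answer: M ≅ ℤ^2 ⊕ ℤ/2 ⊕ ℤ/6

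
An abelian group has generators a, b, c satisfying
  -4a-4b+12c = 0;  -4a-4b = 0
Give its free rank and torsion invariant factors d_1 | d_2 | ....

Answer: M ≅ ℤ^1 ⊕ ℤ/4 ⊕ ℤ/12

Derivation:
rank_ℚ(R)=2; free=3−2=1
SNF(R) diag = [4, 12] → torsion [4, 12]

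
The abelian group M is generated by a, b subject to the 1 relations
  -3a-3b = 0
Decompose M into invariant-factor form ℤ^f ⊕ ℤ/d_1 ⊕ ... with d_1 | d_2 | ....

rank_ℚ(R)=1; free=2−1=1
SNF(R) diag = [3] → torsion [3]

Answer: M ≅ ℤ^1 ⊕ ℤ/3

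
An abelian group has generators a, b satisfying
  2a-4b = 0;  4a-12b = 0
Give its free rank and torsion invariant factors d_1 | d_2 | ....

rank_ℚ(R)=2; free=2−2=0
SNF(R) diag = [2, 4] → torsion [2, 4]

Answer: M ≅ ℤ/2 ⊕ ℤ/4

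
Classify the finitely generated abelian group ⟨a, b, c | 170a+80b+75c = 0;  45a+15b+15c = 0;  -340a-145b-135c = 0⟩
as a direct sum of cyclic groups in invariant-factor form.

Answer: M ≅ ℤ/5 ⊕ ℤ/15 ⊕ ℤ/45

Derivation:
rank_ℚ(R)=3; free=3−3=0
SNF(R) diag = [5, 15, 45] → torsion [5, 15, 45]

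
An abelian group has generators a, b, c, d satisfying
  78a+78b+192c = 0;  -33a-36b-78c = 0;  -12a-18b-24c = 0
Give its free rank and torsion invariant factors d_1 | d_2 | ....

rank_ℚ(R)=3; free=4−3=1
SNF(R) diag = [3, 6, 12] → torsion [3, 6, 12]

Answer: M ≅ ℤ^1 ⊕ ℤ/3 ⊕ ℤ/6 ⊕ ℤ/12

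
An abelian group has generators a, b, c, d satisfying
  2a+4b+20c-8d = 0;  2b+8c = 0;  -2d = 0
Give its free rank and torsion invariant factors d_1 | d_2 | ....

Answer: M ≅ ℤ^1 ⊕ ℤ/2 ⊕ ℤ/2 ⊕ ℤ/2

Derivation:
rank_ℚ(R)=3; free=4−3=1
SNF(R) diag = [2, 2, 2] → torsion [2, 2, 2]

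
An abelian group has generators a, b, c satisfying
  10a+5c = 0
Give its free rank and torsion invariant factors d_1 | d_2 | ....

rank_ℚ(R)=1; free=3−1=2
SNF(R) diag = [5] → torsion [5]

Answer: M ≅ ℤ^2 ⊕ ℤ/5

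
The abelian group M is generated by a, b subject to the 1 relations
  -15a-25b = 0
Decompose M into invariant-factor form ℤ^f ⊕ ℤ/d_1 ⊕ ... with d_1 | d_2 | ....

Answer: M ≅ ℤ^1 ⊕ ℤ/5

Derivation:
rank_ℚ(R)=1; free=2−1=1
SNF(R) diag = [5] → torsion [5]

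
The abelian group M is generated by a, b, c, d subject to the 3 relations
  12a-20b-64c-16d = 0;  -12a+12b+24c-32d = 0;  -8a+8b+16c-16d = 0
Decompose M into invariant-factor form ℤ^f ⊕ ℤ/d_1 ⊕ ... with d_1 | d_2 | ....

rank_ℚ(R)=3; free=4−3=1
SNF(R) diag = [4, 8, 16] → torsion [4, 8, 16]

Answer: M ≅ ℤ^1 ⊕ ℤ/4 ⊕ ℤ/8 ⊕ ℤ/16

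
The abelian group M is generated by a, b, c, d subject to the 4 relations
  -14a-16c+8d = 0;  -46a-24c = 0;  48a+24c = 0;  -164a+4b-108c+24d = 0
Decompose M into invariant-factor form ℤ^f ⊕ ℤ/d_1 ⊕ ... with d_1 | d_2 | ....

Answer: M ≅ ℤ/2 ⊕ ℤ/4 ⊕ ℤ/8 ⊕ ℤ/24

Derivation:
rank_ℚ(R)=4; free=4−4=0
SNF(R) diag = [2, 4, 8, 24] → torsion [2, 4, 8, 24]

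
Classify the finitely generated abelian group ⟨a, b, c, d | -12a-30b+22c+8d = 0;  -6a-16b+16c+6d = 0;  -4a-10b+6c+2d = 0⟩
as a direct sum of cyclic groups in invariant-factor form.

rank_ℚ(R)=3; free=4−3=1
SNF(R) diag = [2, 2, 2] → torsion [2, 2, 2]

Answer: M ≅ ℤ^1 ⊕ ℤ/2 ⊕ ℤ/2 ⊕ ℤ/2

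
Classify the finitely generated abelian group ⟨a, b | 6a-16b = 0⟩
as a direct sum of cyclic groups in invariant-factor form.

rank_ℚ(R)=1; free=2−1=1
SNF(R) diag = [2] → torsion [2]

Answer: M ≅ ℤ^1 ⊕ ℤ/2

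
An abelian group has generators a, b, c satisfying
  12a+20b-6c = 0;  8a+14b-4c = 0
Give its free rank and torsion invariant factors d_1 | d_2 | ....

rank_ℚ(R)=2; free=3−2=1
SNF(R) diag = [2, 2] → torsion [2, 2]

Answer: M ≅ ℤ^1 ⊕ ℤ/2 ⊕ ℤ/2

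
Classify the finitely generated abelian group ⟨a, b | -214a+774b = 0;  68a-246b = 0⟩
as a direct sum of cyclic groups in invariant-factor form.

Answer: M ≅ ℤ/2 ⊕ ℤ/6

Derivation:
rank_ℚ(R)=2; free=2−2=0
SNF(R) diag = [2, 6] → torsion [2, 6]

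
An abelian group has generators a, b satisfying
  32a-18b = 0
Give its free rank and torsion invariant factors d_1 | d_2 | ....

Answer: M ≅ ℤ^1 ⊕ ℤ/2

Derivation:
rank_ℚ(R)=1; free=2−1=1
SNF(R) diag = [2] → torsion [2]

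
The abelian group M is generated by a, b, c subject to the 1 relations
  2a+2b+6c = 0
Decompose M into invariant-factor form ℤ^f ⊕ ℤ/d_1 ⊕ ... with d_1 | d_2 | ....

rank_ℚ(R)=1; free=3−1=2
SNF(R) diag = [2] → torsion [2]

Answer: M ≅ ℤ^2 ⊕ ℤ/2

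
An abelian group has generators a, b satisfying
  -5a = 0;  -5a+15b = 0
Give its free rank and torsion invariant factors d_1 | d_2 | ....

Answer: M ≅ ℤ/5 ⊕ ℤ/15

Derivation:
rank_ℚ(R)=2; free=2−2=0
SNF(R) diag = [5, 15] → torsion [5, 15]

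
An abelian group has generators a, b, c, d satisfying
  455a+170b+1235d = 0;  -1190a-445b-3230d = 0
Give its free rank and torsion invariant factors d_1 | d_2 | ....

Answer: M ≅ ℤ^2 ⊕ ℤ/5 ⊕ ℤ/5

Derivation:
rank_ℚ(R)=2; free=4−2=2
SNF(R) diag = [5, 5] → torsion [5, 5]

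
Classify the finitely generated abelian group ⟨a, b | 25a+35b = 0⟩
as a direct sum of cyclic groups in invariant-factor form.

Answer: M ≅ ℤ^1 ⊕ ℤ/5

Derivation:
rank_ℚ(R)=1; free=2−1=1
SNF(R) diag = [5] → torsion [5]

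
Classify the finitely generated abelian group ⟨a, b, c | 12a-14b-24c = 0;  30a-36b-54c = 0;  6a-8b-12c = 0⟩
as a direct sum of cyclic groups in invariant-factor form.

rank_ℚ(R)=3; free=3−3=0
SNF(R) diag = [2, 6, 6] → torsion [2, 6, 6]

Answer: M ≅ ℤ/2 ⊕ ℤ/6 ⊕ ℤ/6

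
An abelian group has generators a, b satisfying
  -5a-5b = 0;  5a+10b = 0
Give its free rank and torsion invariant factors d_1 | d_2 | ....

rank_ℚ(R)=2; free=2−2=0
SNF(R) diag = [5, 5] → torsion [5, 5]

Answer: M ≅ ℤ/5 ⊕ ℤ/5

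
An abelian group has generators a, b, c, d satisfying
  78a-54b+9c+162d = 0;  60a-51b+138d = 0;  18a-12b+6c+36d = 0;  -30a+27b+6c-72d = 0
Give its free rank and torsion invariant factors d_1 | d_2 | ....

Answer: M ≅ ℤ/3 ⊕ ℤ/3 ⊕ ℤ/6 ⊕ ℤ/6

Derivation:
rank_ℚ(R)=4; free=4−4=0
SNF(R) diag = [3, 3, 6, 6] → torsion [3, 3, 6, 6]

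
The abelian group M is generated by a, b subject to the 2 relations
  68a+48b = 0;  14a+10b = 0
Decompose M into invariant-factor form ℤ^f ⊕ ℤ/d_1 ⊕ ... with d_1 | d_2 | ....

Answer: M ≅ ℤ/2 ⊕ ℤ/4

Derivation:
rank_ℚ(R)=2; free=2−2=0
SNF(R) diag = [2, 4] → torsion [2, 4]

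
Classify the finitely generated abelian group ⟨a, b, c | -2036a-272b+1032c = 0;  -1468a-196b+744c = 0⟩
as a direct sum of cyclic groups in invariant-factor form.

Answer: M ≅ ℤ^1 ⊕ ℤ/4 ⊕ ℤ/12

Derivation:
rank_ℚ(R)=2; free=3−2=1
SNF(R) diag = [4, 12] → torsion [4, 12]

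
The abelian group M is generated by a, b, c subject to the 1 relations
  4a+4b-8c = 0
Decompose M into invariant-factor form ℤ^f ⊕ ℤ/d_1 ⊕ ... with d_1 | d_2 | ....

rank_ℚ(R)=1; free=3−1=2
SNF(R) diag = [4] → torsion [4]

Answer: M ≅ ℤ^2 ⊕ ℤ/4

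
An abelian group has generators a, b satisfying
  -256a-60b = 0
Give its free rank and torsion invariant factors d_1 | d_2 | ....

Answer: M ≅ ℤ^1 ⊕ ℤ/4

Derivation:
rank_ℚ(R)=1; free=2−1=1
SNF(R) diag = [4] → torsion [4]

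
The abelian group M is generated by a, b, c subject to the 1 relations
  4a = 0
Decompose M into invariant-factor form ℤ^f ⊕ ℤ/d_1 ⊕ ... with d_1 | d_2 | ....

rank_ℚ(R)=1; free=3−1=2
SNF(R) diag = [4] → torsion [4]

Answer: M ≅ ℤ^2 ⊕ ℤ/4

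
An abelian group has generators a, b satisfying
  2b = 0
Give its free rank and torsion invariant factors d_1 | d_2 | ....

rank_ℚ(R)=1; free=2−1=1
SNF(R) diag = [2] → torsion [2]

Answer: M ≅ ℤ^1 ⊕ ℤ/2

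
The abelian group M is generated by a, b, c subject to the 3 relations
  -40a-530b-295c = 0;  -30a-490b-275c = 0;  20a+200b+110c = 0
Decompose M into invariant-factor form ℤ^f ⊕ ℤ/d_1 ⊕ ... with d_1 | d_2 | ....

rank_ℚ(R)=3; free=3−3=0
SNF(R) diag = [5, 10, 20] → torsion [5, 10, 20]

Answer: M ≅ ℤ/5 ⊕ ℤ/10 ⊕ ℤ/20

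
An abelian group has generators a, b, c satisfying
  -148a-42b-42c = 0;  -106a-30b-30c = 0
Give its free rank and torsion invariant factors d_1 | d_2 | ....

Answer: M ≅ ℤ^1 ⊕ ℤ/2 ⊕ ℤ/6

Derivation:
rank_ℚ(R)=2; free=3−2=1
SNF(R) diag = [2, 6] → torsion [2, 6]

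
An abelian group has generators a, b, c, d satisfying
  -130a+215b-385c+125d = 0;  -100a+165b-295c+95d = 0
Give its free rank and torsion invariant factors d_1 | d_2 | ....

rank_ℚ(R)=2; free=4−2=2
SNF(R) diag = [5, 10] → torsion [5, 10]

Answer: M ≅ ℤ^2 ⊕ ℤ/5 ⊕ ℤ/10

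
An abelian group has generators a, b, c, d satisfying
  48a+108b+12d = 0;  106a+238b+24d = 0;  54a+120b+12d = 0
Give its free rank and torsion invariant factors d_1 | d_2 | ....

rank_ℚ(R)=3; free=4−3=1
SNF(R) diag = [2, 6, 12] → torsion [2, 6, 12]

Answer: M ≅ ℤ^1 ⊕ ℤ/2 ⊕ ℤ/6 ⊕ ℤ/12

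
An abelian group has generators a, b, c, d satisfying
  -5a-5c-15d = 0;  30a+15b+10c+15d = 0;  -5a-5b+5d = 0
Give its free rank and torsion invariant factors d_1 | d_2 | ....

Answer: M ≅ ℤ^1 ⊕ ℤ/5 ⊕ ℤ/5 ⊕ ℤ/5

Derivation:
rank_ℚ(R)=3; free=4−3=1
SNF(R) diag = [5, 5, 5] → torsion [5, 5, 5]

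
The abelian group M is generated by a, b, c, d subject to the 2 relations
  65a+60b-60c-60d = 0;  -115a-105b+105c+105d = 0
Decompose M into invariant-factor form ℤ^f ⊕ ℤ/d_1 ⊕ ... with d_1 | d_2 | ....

Answer: M ≅ ℤ^2 ⊕ ℤ/5 ⊕ ℤ/15

Derivation:
rank_ℚ(R)=2; free=4−2=2
SNF(R) diag = [5, 15] → torsion [5, 15]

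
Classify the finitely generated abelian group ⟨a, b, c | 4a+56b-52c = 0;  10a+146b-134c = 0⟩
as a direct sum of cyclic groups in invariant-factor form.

rank_ℚ(R)=2; free=3−2=1
SNF(R) diag = [2, 4] → torsion [2, 4]

Answer: M ≅ ℤ^1 ⊕ ℤ/2 ⊕ ℤ/4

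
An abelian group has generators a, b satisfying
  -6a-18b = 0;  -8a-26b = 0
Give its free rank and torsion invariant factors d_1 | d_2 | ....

rank_ℚ(R)=2; free=2−2=0
SNF(R) diag = [2, 6] → torsion [2, 6]

Answer: M ≅ ℤ/2 ⊕ ℤ/6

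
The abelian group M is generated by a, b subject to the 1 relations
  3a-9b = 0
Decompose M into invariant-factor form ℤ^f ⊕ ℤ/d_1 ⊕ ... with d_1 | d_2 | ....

rank_ℚ(R)=1; free=2−1=1
SNF(R) diag = [3] → torsion [3]

Answer: M ≅ ℤ^1 ⊕ ℤ/3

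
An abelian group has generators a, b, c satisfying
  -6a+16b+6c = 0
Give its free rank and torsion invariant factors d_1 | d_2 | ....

rank_ℚ(R)=1; free=3−1=2
SNF(R) diag = [2] → torsion [2]

Answer: M ≅ ℤ^2 ⊕ ℤ/2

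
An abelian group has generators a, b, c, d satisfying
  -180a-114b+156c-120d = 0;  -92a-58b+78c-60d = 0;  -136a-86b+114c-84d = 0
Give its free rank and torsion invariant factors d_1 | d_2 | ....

rank_ℚ(R)=3; free=4−3=1
SNF(R) diag = [2, 6, 12] → torsion [2, 6, 12]

Answer: M ≅ ℤ^1 ⊕ ℤ/2 ⊕ ℤ/6 ⊕ ℤ/12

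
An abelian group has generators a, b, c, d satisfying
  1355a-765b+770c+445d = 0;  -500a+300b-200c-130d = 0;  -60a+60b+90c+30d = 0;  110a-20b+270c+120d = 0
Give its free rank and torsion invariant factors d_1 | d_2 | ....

Answer: M ≅ ℤ/5 ⊕ ℤ/10 ⊕ ℤ/30 ⊕ ℤ/90

Derivation:
rank_ℚ(R)=4; free=4−4=0
SNF(R) diag = [5, 10, 30, 90] → torsion [5, 10, 30, 90]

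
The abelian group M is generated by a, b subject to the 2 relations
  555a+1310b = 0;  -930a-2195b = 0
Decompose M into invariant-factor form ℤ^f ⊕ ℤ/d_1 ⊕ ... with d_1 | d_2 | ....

Answer: M ≅ ℤ/5 ⊕ ℤ/15

Derivation:
rank_ℚ(R)=2; free=2−2=0
SNF(R) diag = [5, 15] → torsion [5, 15]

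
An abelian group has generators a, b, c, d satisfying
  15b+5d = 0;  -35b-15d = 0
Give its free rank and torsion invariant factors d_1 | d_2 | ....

Answer: M ≅ ℤ^2 ⊕ ℤ/5 ⊕ ℤ/10

Derivation:
rank_ℚ(R)=2; free=4−2=2
SNF(R) diag = [5, 10] → torsion [5, 10]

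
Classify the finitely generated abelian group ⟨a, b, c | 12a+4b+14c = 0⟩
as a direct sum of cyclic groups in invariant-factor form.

rank_ℚ(R)=1; free=3−1=2
SNF(R) diag = [2] → torsion [2]

Answer: M ≅ ℤ^2 ⊕ ℤ/2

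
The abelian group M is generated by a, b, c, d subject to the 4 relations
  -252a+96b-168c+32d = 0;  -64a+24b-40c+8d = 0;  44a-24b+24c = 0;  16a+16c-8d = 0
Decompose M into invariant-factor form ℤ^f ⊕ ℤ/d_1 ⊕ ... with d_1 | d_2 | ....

rank_ℚ(R)=4; free=4−4=0
SNF(R) diag = [4, 8, 8, 24] → torsion [4, 8, 8, 24]

Answer: M ≅ ℤ/4 ⊕ ℤ/8 ⊕ ℤ/8 ⊕ ℤ/24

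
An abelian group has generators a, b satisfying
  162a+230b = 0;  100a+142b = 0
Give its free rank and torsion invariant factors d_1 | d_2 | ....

Answer: M ≅ ℤ/2 ⊕ ℤ/2

Derivation:
rank_ℚ(R)=2; free=2−2=0
SNF(R) diag = [2, 2] → torsion [2, 2]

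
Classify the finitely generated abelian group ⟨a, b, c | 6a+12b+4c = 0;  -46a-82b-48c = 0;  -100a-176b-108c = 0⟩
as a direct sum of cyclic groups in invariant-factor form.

rank_ℚ(R)=3; free=3−3=0
SNF(R) diag = [2, 2, 4] → torsion [2, 2, 4]

Answer: M ≅ ℤ/2 ⊕ ℤ/2 ⊕ ℤ/4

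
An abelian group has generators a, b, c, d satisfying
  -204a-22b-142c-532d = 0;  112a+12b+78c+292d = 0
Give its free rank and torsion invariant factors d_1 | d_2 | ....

Answer: M ≅ ℤ^2 ⊕ ℤ/2 ⊕ ℤ/2

Derivation:
rank_ℚ(R)=2; free=4−2=2
SNF(R) diag = [2, 2] → torsion [2, 2]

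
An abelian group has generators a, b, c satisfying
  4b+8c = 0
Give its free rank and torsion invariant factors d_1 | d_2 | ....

Answer: M ≅ ℤ^2 ⊕ ℤ/4

Derivation:
rank_ℚ(R)=1; free=3−1=2
SNF(R) diag = [4] → torsion [4]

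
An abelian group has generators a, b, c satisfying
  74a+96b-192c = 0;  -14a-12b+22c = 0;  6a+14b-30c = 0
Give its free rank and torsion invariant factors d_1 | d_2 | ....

rank_ℚ(R)=3; free=3−3=0
SNF(R) diag = [2, 2, 2] → torsion [2, 2, 2]

Answer: M ≅ ℤ/2 ⊕ ℤ/2 ⊕ ℤ/2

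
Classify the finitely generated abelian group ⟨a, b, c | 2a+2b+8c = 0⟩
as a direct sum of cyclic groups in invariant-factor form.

rank_ℚ(R)=1; free=3−1=2
SNF(R) diag = [2] → torsion [2]

Answer: M ≅ ℤ^2 ⊕ ℤ/2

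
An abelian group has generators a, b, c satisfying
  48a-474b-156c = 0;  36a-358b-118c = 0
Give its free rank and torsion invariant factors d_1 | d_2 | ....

Answer: M ≅ ℤ^1 ⊕ ℤ/2 ⊕ ℤ/6

Derivation:
rank_ℚ(R)=2; free=3−2=1
SNF(R) diag = [2, 6] → torsion [2, 6]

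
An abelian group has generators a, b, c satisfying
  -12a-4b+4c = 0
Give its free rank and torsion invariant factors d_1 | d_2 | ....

Answer: M ≅ ℤ^2 ⊕ ℤ/4

Derivation:
rank_ℚ(R)=1; free=3−1=2
SNF(R) diag = [4] → torsion [4]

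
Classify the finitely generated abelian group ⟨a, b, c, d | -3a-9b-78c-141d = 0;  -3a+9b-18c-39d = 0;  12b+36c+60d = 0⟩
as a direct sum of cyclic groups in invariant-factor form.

rank_ℚ(R)=3; free=4−3=1
SNF(R) diag = [3, 6, 12] → torsion [3, 6, 12]

Answer: M ≅ ℤ^1 ⊕ ℤ/3 ⊕ ℤ/6 ⊕ ℤ/12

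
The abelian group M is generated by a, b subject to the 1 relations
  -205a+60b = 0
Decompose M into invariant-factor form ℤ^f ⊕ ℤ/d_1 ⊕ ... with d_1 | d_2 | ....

Answer: M ≅ ℤ^1 ⊕ ℤ/5

Derivation:
rank_ℚ(R)=1; free=2−1=1
SNF(R) diag = [5] → torsion [5]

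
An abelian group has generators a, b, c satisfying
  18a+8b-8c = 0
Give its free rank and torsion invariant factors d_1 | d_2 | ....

Answer: M ≅ ℤ^2 ⊕ ℤ/2

Derivation:
rank_ℚ(R)=1; free=3−1=2
SNF(R) diag = [2] → torsion [2]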